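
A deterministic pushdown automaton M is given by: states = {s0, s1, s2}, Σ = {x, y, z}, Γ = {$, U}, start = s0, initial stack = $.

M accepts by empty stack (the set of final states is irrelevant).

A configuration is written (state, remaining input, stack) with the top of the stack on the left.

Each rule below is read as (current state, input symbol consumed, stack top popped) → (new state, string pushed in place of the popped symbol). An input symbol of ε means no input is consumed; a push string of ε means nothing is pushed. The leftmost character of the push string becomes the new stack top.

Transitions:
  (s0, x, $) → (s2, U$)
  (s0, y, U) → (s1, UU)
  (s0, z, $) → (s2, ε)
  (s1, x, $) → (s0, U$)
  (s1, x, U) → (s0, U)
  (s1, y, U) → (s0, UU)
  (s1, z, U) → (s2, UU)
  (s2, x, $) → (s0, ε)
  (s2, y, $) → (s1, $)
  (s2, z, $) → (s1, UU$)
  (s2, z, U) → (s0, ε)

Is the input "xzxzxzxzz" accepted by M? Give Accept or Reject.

(s0, xzxzxzxzz, $)
  read x, top $: go to s2, push U$ → (s2, zxzxzxzz, U$)
  read z, top U: go to s0, push ε → (s0, xzxzxzz, $)
  read x, top $: go to s2, push U$ → (s2, zxzxzz, U$)
  read z, top U: go to s0, push ε → (s0, xzxzz, $)
  read x, top $: go to s2, push U$ → (s2, zxzz, U$)
  read z, top U: go to s0, push ε → (s0, xzz, $)
  read x, top $: go to s2, push U$ → (s2, zz, U$)
  read z, top U: go to s0, push ε → (s0, z, $)
  read z, top $: go to s2, push ε → (s2, ε, ε)
All input consumed and the stack is empty.

Accept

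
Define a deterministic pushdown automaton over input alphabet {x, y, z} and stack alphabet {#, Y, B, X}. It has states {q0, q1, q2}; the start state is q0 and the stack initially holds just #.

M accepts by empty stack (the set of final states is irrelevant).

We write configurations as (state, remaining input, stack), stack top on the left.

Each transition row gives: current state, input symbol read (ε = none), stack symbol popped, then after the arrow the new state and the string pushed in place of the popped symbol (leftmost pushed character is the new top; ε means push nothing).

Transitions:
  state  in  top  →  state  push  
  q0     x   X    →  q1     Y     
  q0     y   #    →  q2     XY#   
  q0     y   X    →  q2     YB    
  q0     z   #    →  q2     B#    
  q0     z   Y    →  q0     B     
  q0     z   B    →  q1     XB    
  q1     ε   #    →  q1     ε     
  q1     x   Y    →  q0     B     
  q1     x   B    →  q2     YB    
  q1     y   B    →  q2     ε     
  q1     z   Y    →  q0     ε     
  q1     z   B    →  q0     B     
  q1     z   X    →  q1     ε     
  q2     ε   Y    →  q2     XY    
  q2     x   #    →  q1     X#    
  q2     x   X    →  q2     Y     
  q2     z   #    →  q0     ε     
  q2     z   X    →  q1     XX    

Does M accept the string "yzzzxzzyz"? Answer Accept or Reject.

Accept

(q0, yzzzxzzyz, #)
  read y, top #: go to q2, push XY# → (q2, zzzxzzyz, XY#)
  read z, top X: go to q1, push XX → (q1, zzxzzyz, XXY#)
  read z, top X: go to q1, push ε → (q1, zxzzyz, XY#)
  read z, top X: go to q1, push ε → (q1, xzzyz, Y#)
  read x, top Y: go to q0, push B → (q0, zzyz, B#)
  read z, top B: go to q1, push XB → (q1, zyz, XB#)
  read z, top X: go to q1, push ε → (q1, yz, B#)
  read y, top B: go to q2, push ε → (q2, z, #)
  read z, top #: go to q0, push ε → (q0, ε, ε)
All input consumed and the stack is empty.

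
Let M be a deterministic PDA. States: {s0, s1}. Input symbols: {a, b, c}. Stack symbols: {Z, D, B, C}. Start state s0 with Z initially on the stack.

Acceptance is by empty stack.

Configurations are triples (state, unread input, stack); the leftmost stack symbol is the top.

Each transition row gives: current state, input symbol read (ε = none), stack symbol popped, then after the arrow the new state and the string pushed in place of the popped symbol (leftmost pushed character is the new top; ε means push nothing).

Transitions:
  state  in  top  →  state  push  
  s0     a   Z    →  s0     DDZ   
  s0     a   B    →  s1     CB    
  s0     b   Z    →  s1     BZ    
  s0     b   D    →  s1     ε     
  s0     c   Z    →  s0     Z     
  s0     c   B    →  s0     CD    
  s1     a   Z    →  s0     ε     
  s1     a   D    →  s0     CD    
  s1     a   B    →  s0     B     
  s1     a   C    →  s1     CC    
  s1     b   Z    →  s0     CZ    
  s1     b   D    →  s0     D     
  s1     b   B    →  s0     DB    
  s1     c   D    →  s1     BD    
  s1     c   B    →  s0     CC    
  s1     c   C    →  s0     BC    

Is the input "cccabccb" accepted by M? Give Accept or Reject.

(s0, cccabccb, Z) ⊢ (s0, ccabccb, Z) ⊢ (s0, cabccb, Z) ⊢ (s0, abccb, Z) ⊢ (s0, bccb, DDZ) ⊢ (s1, ccb, DZ) ⊢ (s1, cb, BDZ) ⊢ (s0, b, CCDZ)
No transition applies at (s0, b, CCDZ); input not fully consumed.

Reject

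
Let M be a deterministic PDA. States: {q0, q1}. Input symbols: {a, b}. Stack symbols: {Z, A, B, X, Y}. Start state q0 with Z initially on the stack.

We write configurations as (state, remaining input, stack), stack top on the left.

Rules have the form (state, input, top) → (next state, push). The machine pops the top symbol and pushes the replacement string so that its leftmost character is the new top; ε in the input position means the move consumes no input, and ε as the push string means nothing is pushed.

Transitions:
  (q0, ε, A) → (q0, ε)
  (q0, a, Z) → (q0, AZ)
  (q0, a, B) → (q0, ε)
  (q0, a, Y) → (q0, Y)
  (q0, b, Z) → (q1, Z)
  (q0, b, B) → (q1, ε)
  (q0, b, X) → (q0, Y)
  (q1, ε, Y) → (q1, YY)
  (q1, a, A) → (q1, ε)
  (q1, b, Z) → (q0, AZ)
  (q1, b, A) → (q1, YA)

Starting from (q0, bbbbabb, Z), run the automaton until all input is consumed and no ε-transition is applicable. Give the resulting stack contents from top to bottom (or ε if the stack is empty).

Z

(q0, bbbbabb, Z) ⊢ (q1, bbbabb, Z) ⊢ (q0, bbabb, AZ) ⊢ (q0, bbabb, Z) ⊢ (q1, babb, Z) ⊢ (q0, abb, AZ) ⊢ (q0, abb, Z) ⊢ (q0, bb, AZ) ⊢ (q0, bb, Z) ⊢ (q1, b, Z) ⊢ (q0, ε, AZ) ⊢ (q0, ε, Z)
All input consumed in state q0 with stack Z.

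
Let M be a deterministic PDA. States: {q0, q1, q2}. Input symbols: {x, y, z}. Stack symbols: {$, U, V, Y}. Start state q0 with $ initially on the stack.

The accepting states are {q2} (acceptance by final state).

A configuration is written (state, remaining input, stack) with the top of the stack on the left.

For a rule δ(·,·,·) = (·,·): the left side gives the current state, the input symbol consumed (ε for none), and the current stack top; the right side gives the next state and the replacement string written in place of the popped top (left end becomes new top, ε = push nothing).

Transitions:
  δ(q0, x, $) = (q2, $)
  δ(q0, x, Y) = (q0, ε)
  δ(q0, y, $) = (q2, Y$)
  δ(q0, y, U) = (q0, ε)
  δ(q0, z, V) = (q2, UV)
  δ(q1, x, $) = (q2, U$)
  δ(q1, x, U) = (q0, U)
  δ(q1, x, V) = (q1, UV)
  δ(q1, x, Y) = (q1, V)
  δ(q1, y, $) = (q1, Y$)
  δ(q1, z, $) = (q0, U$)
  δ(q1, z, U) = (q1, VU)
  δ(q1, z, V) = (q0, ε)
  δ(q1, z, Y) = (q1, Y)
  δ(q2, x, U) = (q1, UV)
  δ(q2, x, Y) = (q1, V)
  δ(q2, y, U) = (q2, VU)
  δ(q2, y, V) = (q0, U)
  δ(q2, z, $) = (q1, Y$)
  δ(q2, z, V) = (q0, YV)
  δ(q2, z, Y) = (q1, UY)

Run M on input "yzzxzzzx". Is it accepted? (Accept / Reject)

(q0, yzzxzzzx, $) ⊢ (q2, zzxzzzx, Y$) ⊢ (q1, zxzzzx, UY$) ⊢ (q1, xzzzx, VUY$) ⊢ (q1, zzzx, UVUY$) ⊢ (q1, zzx, VUVUY$) ⊢ (q0, zx, UVUY$)
No transition applies at (q0, zx, UVUY$); input not fully consumed.

Reject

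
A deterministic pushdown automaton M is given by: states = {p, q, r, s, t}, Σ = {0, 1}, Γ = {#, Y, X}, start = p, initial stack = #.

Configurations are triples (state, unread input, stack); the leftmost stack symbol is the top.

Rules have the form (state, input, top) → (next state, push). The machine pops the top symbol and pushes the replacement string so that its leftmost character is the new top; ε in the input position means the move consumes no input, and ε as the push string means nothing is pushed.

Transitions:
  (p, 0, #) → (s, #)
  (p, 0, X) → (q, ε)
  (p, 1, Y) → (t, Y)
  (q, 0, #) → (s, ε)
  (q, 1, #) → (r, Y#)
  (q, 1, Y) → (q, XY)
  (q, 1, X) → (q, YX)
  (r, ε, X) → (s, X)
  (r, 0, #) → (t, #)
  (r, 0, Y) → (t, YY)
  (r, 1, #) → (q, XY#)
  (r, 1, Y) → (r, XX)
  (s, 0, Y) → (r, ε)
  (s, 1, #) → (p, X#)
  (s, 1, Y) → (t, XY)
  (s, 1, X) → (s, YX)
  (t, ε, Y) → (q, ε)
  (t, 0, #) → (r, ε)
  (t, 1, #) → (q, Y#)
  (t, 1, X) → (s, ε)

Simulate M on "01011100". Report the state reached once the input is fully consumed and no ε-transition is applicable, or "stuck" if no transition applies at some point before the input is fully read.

(p, 01011100, #)
  read 0, top #: go to s, push # → (s, 1011100, #)
  read 1, top #: go to p, push X# → (p, 011100, X#)
  read 0, top X: go to q, push ε → (q, 11100, #)
  read 1, top #: go to r, push Y# → (r, 1100, Y#)
  read 1, top Y: go to r, push XX → (r, 100, XX#)
  ε-move, top X: go to s, push X → (s, 100, XX#)
  read 1, top X: go to s, push YX → (s, 00, YXX#)
  read 0, top Y: go to r, push ε → (r, 0, XX#)
  ε-move, top X: go to s, push X → (s, 0, XX#)
No transition for (s, 0, top X); M blocks with input 0 remaining.

stuck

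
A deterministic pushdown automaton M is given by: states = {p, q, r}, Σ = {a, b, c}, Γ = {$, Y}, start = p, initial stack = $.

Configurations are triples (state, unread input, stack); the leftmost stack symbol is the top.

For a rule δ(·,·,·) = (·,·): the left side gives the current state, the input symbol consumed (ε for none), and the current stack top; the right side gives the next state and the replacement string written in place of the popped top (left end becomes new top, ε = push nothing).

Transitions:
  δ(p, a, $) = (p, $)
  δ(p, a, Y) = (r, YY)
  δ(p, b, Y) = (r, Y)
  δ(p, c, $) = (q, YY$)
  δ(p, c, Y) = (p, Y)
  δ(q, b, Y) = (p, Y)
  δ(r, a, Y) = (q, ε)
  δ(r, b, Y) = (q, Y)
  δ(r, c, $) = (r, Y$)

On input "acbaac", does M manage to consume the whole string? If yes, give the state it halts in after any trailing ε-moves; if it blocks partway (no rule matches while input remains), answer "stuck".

stuck

(p, acbaac, $) ⊢ (p, cbaac, $) ⊢ (q, baac, YY$) ⊢ (p, aac, YY$) ⊢ (r, ac, YYY$) ⊢ (q, c, YY$)
No transition for (q, c, top Y); M blocks with input c remaining.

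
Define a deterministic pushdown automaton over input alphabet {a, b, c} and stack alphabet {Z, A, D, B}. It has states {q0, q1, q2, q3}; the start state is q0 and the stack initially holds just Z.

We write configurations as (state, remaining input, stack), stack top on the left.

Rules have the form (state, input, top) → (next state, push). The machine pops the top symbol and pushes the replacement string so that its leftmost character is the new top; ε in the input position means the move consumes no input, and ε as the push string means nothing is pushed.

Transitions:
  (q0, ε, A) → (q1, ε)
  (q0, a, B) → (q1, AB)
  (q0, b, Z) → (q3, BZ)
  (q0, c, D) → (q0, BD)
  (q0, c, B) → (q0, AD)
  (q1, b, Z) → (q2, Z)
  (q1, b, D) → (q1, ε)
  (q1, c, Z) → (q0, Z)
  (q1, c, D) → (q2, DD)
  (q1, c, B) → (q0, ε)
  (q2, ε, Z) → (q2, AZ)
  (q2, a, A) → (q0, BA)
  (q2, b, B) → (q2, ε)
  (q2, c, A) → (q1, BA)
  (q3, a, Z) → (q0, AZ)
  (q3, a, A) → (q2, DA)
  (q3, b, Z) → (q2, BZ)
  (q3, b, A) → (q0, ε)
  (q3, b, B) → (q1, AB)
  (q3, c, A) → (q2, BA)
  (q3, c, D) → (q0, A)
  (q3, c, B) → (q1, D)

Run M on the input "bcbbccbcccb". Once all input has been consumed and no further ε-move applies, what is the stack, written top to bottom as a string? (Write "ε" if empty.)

(q0, bcbbccbcccb, Z)
  read b, top Z: go to q3, push BZ → (q3, cbbccbcccb, BZ)
  read c, top B: go to q1, push D → (q1, bbccbcccb, DZ)
  read b, top D: go to q1, push ε → (q1, bccbcccb, Z)
  read b, top Z: go to q2, push Z → (q2, ccbcccb, Z)
  ε-move, top Z: go to q2, push AZ → (q2, ccbcccb, AZ)
  read c, top A: go to q1, push BA → (q1, cbcccb, BAZ)
  read c, top B: go to q0, push ε → (q0, bcccb, AZ)
  ε-move, top A: go to q1, push ε → (q1, bcccb, Z)
  read b, top Z: go to q2, push Z → (q2, cccb, Z)
  ε-move, top Z: go to q2, push AZ → (q2, cccb, AZ)
  read c, top A: go to q1, push BA → (q1, ccb, BAZ)
  read c, top B: go to q0, push ε → (q0, cb, AZ)
  ε-move, top A: go to q1, push ε → (q1, cb, Z)
  read c, top Z: go to q0, push Z → (q0, b, Z)
  read b, top Z: go to q3, push BZ → (q3, ε, BZ)
All input consumed in state q3 with stack BZ.

BZ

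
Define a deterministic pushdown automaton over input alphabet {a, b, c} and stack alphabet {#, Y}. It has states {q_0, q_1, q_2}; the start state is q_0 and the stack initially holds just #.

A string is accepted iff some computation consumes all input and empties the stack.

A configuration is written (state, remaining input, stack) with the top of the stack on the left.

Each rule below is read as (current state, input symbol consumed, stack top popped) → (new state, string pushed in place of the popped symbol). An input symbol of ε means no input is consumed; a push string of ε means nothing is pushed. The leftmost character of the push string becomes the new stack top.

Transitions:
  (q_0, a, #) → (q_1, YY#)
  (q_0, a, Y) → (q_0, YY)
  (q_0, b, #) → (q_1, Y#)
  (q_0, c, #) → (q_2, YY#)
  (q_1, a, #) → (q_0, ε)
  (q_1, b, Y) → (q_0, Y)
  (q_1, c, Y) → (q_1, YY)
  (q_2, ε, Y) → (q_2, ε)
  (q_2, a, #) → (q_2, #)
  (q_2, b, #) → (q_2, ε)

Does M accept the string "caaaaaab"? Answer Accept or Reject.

Accept

(q_0, caaaaaab, #) ⊢ (q_2, aaaaaab, YY#) ⊢ (q_2, aaaaaab, Y#) ⊢ (q_2, aaaaaab, #) ⊢ (q_2, aaaaab, #) ⊢ (q_2, aaaab, #) ⊢ (q_2, aaab, #) ⊢ (q_2, aab, #) ⊢ (q_2, ab, #) ⊢ (q_2, b, #) ⊢ (q_2, ε, ε)
All input consumed and the stack is empty.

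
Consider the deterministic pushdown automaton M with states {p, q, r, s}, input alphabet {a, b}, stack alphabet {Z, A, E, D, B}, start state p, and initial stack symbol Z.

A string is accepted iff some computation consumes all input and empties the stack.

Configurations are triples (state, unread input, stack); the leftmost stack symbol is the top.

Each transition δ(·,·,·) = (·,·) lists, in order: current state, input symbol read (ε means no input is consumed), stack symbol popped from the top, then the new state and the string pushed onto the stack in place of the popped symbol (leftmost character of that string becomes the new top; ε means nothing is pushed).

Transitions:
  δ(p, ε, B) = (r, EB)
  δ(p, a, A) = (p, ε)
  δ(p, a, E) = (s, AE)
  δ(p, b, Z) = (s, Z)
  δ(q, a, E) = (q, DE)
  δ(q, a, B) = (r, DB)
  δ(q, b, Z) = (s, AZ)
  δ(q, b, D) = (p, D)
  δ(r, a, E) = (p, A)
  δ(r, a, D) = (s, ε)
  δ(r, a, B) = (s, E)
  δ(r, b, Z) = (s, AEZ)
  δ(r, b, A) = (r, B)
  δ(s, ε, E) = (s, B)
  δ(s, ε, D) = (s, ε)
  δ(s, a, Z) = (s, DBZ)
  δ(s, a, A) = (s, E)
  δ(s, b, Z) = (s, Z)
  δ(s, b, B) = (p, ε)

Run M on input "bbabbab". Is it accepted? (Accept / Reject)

(p, bbabbab, Z)
  read b, top Z: go to s, push Z → (s, babbab, Z)
  read b, top Z: go to s, push Z → (s, abbab, Z)
  read a, top Z: go to s, push DBZ → (s, bbab, DBZ)
  ε-move, top D: go to s, push ε → (s, bbab, BZ)
  read b, top B: go to p, push ε → (p, bab, Z)
  read b, top Z: go to s, push Z → (s, ab, Z)
  read a, top Z: go to s, push DBZ → (s, b, DBZ)
  ε-move, top D: go to s, push ε → (s, b, BZ)
  read b, top B: go to p, push ε → (p, ε, Z)
All input consumed; stack is Z, not empty, and no further ε-move applies.

Reject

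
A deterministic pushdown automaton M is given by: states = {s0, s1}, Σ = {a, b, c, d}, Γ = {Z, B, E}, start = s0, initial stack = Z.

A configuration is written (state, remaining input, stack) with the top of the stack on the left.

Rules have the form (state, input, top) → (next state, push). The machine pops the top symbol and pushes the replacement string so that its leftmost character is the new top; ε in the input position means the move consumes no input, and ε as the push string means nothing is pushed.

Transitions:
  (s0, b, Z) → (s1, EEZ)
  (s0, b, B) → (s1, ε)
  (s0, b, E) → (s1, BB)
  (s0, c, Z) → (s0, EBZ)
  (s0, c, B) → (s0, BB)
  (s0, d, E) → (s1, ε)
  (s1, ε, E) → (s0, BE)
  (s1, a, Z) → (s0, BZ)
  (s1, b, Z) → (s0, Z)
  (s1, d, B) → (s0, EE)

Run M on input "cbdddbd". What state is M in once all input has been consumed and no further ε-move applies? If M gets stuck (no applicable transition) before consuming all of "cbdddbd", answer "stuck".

(s0, cbdddbd, Z)
  read c, top Z: go to s0, push EBZ → (s0, bdddbd, EBZ)
  read b, top E: go to s1, push BB → (s1, dddbd, BBBZ)
  read d, top B: go to s0, push EE → (s0, ddbd, EEBBZ)
  read d, top E: go to s1, push ε → (s1, dbd, EBBZ)
  ε-move, top E: go to s0, push BE → (s0, dbd, BEBBZ)
No transition for (s0, d, top B); M blocks with input dbd remaining.

stuck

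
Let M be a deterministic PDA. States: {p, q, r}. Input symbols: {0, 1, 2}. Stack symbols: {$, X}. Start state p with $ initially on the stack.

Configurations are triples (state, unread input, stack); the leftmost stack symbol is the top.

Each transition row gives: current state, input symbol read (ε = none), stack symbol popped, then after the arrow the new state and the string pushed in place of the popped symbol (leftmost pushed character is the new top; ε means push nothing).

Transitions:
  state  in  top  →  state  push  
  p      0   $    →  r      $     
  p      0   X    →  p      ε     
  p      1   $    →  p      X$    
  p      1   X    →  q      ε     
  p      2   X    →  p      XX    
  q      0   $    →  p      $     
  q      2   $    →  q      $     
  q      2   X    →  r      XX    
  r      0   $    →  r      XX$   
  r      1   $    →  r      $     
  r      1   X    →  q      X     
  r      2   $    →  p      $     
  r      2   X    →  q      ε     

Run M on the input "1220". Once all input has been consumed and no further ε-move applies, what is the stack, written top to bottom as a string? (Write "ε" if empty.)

(p, 1220, $)
  read 1, top $: go to p, push X$ → (p, 220, X$)
  read 2, top X: go to p, push XX → (p, 20, XX$)
  read 2, top X: go to p, push XX → (p, 0, XXX$)
  read 0, top X: go to p, push ε → (p, ε, XX$)
All input consumed in state p with stack XX$.

XX$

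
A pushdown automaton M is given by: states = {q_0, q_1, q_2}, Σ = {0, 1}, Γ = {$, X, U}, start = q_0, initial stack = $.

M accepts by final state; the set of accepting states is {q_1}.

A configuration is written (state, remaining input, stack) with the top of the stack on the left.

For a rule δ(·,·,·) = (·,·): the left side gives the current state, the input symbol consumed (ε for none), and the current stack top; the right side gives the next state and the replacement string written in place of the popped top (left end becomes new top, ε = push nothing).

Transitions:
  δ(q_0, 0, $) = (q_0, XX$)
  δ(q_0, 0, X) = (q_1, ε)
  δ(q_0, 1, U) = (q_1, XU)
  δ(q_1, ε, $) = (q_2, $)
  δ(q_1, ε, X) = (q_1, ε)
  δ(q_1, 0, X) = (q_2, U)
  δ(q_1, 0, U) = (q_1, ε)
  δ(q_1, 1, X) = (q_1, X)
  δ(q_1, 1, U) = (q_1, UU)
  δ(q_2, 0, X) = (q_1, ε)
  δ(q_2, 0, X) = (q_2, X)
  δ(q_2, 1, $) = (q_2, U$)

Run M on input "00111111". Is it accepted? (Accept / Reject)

One accepting computation: (q_0, 00111111, $) ⊢ (q_0, 0111111, XX$) ⊢ (q_1, 111111, X$) ⊢ (q_1, 11111, X$) ⊢ (q_1, 1111, X$) ⊢ (q_1, 111, X$) ⊢ (q_1, 11, X$) ⊢ (q_1, 1, X$) ⊢ (q_1, ε, X$)
All input consumed and state q_1 ∈ F.

Accept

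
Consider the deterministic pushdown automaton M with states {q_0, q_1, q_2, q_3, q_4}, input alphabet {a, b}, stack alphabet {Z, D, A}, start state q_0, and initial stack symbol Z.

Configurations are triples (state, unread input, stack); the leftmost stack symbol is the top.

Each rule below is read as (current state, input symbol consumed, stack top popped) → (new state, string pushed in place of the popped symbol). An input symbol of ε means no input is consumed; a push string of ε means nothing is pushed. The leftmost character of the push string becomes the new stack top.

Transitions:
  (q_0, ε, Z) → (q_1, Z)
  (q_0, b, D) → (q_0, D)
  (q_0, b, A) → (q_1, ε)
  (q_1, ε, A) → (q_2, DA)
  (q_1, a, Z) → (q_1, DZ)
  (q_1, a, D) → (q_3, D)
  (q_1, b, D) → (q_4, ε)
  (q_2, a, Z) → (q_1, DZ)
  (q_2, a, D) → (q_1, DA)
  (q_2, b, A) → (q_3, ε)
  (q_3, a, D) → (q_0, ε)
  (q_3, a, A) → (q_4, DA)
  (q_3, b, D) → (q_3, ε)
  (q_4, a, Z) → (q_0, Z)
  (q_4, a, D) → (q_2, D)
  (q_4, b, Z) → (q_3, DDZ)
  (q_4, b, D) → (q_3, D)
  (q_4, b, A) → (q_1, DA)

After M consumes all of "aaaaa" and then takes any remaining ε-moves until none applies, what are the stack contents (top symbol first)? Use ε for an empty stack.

DZ

(q_0, aaaaa, Z)
  ε-move, top Z: go to q_1, push Z → (q_1, aaaaa, Z)
  read a, top Z: go to q_1, push DZ → (q_1, aaaa, DZ)
  read a, top D: go to q_3, push D → (q_3, aaa, DZ)
  read a, top D: go to q_0, push ε → (q_0, aa, Z)
  ε-move, top Z: go to q_1, push Z → (q_1, aa, Z)
  read a, top Z: go to q_1, push DZ → (q_1, a, DZ)
  read a, top D: go to q_3, push D → (q_3, ε, DZ)
All input consumed in state q_3 with stack DZ.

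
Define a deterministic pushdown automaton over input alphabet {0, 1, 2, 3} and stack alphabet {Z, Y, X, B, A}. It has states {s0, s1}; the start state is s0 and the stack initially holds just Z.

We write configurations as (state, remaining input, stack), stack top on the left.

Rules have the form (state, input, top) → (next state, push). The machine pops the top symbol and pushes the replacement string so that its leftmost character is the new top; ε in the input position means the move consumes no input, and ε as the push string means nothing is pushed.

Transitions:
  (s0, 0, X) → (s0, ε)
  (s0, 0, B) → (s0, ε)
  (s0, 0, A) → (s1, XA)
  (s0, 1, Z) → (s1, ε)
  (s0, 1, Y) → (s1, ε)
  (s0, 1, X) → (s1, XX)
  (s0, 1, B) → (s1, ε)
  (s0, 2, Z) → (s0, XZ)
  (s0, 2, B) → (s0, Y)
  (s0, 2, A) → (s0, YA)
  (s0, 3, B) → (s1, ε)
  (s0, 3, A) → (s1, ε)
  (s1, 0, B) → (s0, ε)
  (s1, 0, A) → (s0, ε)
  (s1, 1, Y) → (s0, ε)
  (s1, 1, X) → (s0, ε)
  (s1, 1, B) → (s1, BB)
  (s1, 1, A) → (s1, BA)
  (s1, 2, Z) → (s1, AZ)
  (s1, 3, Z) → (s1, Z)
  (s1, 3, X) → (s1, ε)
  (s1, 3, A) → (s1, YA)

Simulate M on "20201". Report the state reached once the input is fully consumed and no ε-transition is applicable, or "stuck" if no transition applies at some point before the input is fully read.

(s0, 20201, Z) ⊢ (s0, 0201, XZ) ⊢ (s0, 201, Z) ⊢ (s0, 01, XZ) ⊢ (s0, 1, Z) ⊢ (s1, ε, ε)
All input consumed; M is in state s1.

s1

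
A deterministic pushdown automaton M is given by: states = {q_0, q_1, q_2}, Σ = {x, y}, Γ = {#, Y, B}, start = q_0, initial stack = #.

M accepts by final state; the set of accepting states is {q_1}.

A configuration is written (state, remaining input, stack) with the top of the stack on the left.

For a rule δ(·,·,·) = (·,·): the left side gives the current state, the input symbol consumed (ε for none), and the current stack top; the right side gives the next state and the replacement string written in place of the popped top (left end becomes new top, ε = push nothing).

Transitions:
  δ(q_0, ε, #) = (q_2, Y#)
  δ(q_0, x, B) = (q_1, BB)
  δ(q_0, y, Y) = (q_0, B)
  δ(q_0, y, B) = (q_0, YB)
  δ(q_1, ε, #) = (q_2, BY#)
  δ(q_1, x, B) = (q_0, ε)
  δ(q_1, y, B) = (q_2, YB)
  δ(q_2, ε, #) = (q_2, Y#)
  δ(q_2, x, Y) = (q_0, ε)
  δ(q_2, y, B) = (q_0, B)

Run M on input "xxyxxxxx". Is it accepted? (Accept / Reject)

Reject

(q_0, xxyxxxxx, #)
  ε-move, top #: go to q_2, push Y# → (q_2, xxyxxxxx, Y#)
  read x, top Y: go to q_0, push ε → (q_0, xyxxxxx, #)
  ε-move, top #: go to q_2, push Y# → (q_2, xyxxxxx, Y#)
  read x, top Y: go to q_0, push ε → (q_0, yxxxxx, #)
  ε-move, top #: go to q_2, push Y# → (q_2, yxxxxx, Y#)
No transition applies at (q_2, yxxxxx, Y#); input not fully consumed.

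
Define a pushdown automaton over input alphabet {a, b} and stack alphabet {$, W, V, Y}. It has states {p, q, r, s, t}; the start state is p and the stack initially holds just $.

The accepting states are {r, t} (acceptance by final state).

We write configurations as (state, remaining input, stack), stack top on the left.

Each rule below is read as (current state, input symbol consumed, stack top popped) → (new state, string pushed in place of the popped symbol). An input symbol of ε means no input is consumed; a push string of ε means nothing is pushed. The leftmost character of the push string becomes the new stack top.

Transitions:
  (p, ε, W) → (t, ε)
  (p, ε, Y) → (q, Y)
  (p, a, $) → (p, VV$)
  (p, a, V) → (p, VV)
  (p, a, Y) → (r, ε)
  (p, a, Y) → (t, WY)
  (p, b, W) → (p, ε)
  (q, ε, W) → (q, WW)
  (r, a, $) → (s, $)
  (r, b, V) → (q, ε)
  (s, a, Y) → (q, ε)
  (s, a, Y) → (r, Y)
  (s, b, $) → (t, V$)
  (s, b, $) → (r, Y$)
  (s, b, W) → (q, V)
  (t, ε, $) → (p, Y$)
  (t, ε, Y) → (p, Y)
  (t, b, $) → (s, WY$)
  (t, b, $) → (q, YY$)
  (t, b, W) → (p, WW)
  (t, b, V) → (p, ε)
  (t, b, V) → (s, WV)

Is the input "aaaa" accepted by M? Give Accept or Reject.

No computation consumes all input and reaches a final state.

Reject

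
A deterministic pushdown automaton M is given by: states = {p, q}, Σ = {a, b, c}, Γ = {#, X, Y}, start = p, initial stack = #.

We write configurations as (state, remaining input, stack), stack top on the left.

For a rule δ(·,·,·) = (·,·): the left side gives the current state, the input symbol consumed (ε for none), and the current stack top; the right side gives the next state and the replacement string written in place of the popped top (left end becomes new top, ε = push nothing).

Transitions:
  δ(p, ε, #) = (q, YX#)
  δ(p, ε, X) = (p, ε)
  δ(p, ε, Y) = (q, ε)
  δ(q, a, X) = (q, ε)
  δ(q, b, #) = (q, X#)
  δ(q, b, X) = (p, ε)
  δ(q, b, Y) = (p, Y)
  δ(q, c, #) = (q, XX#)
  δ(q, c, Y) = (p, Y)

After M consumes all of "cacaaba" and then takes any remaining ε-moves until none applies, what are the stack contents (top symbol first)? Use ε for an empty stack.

(p, cacaaba, #) ⊢ (q, cacaaba, YX#) ⊢ (p, acaaba, YX#) ⊢ (q, acaaba, X#) ⊢ (q, caaba, #) ⊢ (q, aaba, XX#) ⊢ (q, aba, X#) ⊢ (q, ba, #) ⊢ (q, a, X#) ⊢ (q, ε, #)
All input consumed in state q with stack #.

#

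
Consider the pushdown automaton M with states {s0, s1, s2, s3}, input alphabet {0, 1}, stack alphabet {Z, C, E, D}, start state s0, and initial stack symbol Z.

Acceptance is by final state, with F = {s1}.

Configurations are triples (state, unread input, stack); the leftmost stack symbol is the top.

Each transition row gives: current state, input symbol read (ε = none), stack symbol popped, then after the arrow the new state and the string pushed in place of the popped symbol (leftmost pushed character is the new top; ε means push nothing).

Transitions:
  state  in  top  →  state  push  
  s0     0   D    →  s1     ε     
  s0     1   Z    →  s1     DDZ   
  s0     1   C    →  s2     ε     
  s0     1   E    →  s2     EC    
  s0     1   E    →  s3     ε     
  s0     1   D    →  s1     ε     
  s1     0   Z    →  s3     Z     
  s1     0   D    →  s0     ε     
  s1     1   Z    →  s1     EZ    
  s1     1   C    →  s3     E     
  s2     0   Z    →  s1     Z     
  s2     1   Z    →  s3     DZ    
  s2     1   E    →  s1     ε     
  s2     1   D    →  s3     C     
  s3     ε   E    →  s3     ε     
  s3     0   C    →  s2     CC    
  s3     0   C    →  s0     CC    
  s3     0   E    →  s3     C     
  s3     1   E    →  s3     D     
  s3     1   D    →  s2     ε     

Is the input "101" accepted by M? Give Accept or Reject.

One accepting computation: (s0, 101, Z) ⊢ (s1, 01, DDZ) ⊢ (s0, 1, DZ) ⊢ (s1, ε, Z)
All input consumed and state s1 ∈ F.

Accept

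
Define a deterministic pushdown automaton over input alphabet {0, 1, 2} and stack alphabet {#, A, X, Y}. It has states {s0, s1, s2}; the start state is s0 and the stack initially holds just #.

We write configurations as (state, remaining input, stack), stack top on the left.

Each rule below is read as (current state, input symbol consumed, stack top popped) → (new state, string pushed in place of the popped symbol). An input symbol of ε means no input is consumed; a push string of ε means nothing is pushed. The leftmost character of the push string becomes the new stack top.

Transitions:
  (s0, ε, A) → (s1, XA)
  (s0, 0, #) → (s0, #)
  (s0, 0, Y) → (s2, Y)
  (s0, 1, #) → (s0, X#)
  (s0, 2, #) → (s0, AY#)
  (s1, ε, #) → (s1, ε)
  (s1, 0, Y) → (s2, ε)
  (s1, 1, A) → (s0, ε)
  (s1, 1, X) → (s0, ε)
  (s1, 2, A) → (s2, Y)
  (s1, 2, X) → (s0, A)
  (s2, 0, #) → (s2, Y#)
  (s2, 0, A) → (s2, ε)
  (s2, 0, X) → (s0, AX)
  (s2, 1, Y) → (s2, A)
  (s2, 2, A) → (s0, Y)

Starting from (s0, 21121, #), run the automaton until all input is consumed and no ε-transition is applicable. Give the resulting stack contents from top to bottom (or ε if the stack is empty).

(s0, 21121, #) ⊢ (s0, 1121, AY#) ⊢ (s1, 1121, XAY#) ⊢ (s0, 121, AY#) ⊢ (s1, 121, XAY#) ⊢ (s0, 21, AY#) ⊢ (s1, 21, XAY#) ⊢ (s0, 1, AAY#) ⊢ (s1, 1, XAAY#) ⊢ (s0, ε, AAY#) ⊢ (s1, ε, XAAY#)
All input consumed in state s1 with stack XAAY#.

XAAY#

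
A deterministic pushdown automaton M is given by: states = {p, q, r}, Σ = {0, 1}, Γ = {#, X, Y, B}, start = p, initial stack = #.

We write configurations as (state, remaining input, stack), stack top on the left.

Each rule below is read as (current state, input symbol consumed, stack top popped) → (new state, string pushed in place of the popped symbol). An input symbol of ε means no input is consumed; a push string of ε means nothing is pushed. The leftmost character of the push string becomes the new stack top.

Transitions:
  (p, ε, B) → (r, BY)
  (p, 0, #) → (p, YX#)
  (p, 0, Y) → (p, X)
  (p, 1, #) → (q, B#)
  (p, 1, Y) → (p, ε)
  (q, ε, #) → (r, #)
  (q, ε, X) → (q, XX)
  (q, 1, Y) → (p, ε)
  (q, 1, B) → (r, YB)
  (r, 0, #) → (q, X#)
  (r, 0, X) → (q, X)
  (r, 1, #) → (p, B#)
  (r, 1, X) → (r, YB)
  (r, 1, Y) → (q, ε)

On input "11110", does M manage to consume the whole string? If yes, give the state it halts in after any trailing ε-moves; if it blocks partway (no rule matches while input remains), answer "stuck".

(p, 11110, #)
  read 1, top #: go to q, push B# → (q, 1110, B#)
  read 1, top B: go to r, push YB → (r, 110, YB#)
  read 1, top Y: go to q, push ε → (q, 10, B#)
  read 1, top B: go to r, push YB → (r, 0, YB#)
No transition for (r, 0, top Y); M blocks with input 0 remaining.

stuck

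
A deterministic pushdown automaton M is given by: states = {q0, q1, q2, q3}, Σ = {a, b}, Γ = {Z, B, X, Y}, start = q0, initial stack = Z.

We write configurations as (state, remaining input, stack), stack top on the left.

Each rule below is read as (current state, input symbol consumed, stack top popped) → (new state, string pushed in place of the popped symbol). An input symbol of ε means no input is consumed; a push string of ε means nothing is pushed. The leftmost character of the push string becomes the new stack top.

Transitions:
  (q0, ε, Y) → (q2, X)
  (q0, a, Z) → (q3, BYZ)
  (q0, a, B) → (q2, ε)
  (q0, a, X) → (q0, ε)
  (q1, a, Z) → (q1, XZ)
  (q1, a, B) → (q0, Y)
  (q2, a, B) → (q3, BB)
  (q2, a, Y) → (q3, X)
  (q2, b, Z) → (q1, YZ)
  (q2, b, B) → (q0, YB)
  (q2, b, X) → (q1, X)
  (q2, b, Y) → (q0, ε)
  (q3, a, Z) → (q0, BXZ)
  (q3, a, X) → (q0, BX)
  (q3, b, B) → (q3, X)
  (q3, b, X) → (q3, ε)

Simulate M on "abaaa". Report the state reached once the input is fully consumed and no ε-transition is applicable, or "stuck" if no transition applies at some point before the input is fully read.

stuck

(q0, abaaa, Z)
  read a, top Z: go to q3, push BYZ → (q3, baaa, BYZ)
  read b, top B: go to q3, push X → (q3, aaa, XYZ)
  read a, top X: go to q0, push BX → (q0, aa, BXYZ)
  read a, top B: go to q2, push ε → (q2, a, XYZ)
No transition for (q2, a, top X); M blocks with input a remaining.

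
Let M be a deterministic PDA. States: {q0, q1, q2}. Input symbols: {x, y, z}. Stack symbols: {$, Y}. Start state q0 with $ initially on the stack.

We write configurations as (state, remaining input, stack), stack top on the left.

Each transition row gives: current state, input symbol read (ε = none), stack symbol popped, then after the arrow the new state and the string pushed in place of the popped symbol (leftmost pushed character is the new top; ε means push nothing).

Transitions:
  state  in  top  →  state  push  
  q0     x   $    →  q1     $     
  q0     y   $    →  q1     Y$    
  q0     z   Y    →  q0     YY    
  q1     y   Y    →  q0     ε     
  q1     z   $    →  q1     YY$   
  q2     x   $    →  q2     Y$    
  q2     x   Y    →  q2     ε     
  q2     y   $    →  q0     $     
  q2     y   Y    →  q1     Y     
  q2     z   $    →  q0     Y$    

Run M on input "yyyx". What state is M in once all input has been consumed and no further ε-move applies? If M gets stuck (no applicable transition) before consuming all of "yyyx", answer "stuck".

stuck

(q0, yyyx, $)
  read y, top $: go to q1, push Y$ → (q1, yyx, Y$)
  read y, top Y: go to q0, push ε → (q0, yx, $)
  read y, top $: go to q1, push Y$ → (q1, x, Y$)
No transition for (q1, x, top Y); M blocks with input x remaining.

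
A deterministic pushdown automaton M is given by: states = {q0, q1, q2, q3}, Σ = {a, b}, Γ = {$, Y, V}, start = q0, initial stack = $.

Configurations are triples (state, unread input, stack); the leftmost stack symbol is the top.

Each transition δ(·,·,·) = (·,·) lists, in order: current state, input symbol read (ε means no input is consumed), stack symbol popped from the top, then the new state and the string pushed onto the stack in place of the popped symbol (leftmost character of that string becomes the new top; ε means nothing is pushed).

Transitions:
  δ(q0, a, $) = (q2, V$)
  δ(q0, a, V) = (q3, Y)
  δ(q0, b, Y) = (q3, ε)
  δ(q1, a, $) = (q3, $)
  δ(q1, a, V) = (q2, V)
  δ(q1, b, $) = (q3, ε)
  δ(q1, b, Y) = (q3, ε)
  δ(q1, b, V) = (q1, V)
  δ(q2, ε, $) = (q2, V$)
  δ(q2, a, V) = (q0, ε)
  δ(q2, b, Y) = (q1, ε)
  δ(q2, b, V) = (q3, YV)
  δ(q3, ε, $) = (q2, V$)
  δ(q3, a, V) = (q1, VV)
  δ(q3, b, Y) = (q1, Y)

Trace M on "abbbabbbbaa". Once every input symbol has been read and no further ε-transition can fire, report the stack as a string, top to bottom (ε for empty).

(q0, abbbabbbbaa, $)
  read a, top $: go to q2, push V$ → (q2, bbbabbbbaa, V$)
  read b, top V: go to q3, push YV → (q3, bbabbbbaa, YV$)
  read b, top Y: go to q1, push Y → (q1, babbbbaa, YV$)
  read b, top Y: go to q3, push ε → (q3, abbbbaa, V$)
  read a, top V: go to q1, push VV → (q1, bbbbaa, VV$)
  read b, top V: go to q1, push V → (q1, bbbaa, VV$)
  read b, top V: go to q1, push V → (q1, bbaa, VV$)
  read b, top V: go to q1, push V → (q1, baa, VV$)
  read b, top V: go to q1, push V → (q1, aa, VV$)
  read a, top V: go to q2, push V → (q2, a, VV$)
  read a, top V: go to q0, push ε → (q0, ε, V$)
All input consumed in state q0 with stack V$.

V$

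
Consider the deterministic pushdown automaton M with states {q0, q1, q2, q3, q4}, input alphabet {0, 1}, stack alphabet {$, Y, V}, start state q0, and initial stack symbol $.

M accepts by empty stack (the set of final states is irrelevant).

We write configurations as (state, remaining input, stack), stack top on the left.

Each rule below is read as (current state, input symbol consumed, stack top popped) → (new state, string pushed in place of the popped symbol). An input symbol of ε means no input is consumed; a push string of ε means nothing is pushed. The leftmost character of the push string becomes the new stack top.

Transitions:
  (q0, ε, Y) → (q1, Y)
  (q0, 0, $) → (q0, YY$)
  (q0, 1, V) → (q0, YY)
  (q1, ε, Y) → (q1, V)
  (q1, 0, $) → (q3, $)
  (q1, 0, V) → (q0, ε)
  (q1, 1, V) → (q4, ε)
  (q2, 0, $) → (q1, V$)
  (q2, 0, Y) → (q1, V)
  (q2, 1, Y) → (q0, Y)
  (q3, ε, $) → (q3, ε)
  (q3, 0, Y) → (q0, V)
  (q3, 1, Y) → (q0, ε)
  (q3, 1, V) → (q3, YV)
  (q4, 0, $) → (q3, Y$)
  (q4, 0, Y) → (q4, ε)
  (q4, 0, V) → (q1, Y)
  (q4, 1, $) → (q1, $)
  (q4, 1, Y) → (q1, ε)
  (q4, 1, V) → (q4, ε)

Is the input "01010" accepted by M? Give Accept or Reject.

(q0, 01010, $)
  read 0, top $: go to q0, push YY$ → (q0, 1010, YY$)
  ε-move, top Y: go to q1, push Y → (q1, 1010, YY$)
  ε-move, top Y: go to q1, push V → (q1, 1010, VY$)
  read 1, top V: go to q4, push ε → (q4, 010, Y$)
  read 0, top Y: go to q4, push ε → (q4, 10, $)
  read 1, top $: go to q1, push $ → (q1, 0, $)
  read 0, top $: go to q3, push $ → (q3, ε, $)
  ε-move, top $: go to q3, push ε → (q3, ε, ε)
All input consumed and the stack is empty.

Accept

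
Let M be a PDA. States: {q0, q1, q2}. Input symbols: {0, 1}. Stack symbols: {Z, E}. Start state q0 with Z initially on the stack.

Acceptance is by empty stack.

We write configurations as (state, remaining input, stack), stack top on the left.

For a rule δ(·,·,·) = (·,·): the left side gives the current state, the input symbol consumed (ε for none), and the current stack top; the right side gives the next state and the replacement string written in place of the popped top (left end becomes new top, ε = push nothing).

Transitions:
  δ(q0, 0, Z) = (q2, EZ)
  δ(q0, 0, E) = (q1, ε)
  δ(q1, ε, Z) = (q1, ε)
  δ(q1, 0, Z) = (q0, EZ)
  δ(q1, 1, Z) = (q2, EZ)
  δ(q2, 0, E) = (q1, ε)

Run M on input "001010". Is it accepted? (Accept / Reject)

One accepting computation: (q0, 001010, Z) ⊢ (q2, 01010, EZ) ⊢ (q1, 1010, Z) ⊢ (q2, 010, EZ) ⊢ (q1, 10, Z) ⊢ (q2, 0, EZ) ⊢ (q1, ε, Z) ⊢ (q1, ε, ε)
All input consumed and the stack is empty.

Accept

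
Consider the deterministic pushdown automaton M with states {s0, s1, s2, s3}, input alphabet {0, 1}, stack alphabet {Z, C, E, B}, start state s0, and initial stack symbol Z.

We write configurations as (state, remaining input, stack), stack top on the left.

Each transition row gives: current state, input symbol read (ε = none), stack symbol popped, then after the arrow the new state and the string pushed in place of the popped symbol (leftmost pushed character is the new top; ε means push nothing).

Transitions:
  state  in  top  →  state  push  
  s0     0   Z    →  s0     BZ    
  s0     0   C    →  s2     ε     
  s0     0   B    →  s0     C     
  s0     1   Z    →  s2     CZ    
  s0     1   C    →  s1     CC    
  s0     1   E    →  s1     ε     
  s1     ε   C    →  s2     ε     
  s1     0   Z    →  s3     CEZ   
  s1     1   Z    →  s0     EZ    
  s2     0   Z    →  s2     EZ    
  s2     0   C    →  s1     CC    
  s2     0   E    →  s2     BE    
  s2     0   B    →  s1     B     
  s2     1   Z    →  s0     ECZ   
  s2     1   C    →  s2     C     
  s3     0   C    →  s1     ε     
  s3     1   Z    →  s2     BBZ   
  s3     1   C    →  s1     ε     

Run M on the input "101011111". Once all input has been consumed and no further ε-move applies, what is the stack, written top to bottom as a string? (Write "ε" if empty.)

(s0, 101011111, Z)
  read 1, top Z: go to s2, push CZ → (s2, 01011111, CZ)
  read 0, top C: go to s1, push CC → (s1, 1011111, CCZ)
  ε-move, top C: go to s2, push ε → (s2, 1011111, CZ)
  read 1, top C: go to s2, push C → (s2, 011111, CZ)
  read 0, top C: go to s1, push CC → (s1, 11111, CCZ)
  ε-move, top C: go to s2, push ε → (s2, 11111, CZ)
  read 1, top C: go to s2, push C → (s2, 1111, CZ)
  read 1, top C: go to s2, push C → (s2, 111, CZ)
  read 1, top C: go to s2, push C → (s2, 11, CZ)
  read 1, top C: go to s2, push C → (s2, 1, CZ)
  read 1, top C: go to s2, push C → (s2, ε, CZ)
All input consumed in state s2 with stack CZ.

CZ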